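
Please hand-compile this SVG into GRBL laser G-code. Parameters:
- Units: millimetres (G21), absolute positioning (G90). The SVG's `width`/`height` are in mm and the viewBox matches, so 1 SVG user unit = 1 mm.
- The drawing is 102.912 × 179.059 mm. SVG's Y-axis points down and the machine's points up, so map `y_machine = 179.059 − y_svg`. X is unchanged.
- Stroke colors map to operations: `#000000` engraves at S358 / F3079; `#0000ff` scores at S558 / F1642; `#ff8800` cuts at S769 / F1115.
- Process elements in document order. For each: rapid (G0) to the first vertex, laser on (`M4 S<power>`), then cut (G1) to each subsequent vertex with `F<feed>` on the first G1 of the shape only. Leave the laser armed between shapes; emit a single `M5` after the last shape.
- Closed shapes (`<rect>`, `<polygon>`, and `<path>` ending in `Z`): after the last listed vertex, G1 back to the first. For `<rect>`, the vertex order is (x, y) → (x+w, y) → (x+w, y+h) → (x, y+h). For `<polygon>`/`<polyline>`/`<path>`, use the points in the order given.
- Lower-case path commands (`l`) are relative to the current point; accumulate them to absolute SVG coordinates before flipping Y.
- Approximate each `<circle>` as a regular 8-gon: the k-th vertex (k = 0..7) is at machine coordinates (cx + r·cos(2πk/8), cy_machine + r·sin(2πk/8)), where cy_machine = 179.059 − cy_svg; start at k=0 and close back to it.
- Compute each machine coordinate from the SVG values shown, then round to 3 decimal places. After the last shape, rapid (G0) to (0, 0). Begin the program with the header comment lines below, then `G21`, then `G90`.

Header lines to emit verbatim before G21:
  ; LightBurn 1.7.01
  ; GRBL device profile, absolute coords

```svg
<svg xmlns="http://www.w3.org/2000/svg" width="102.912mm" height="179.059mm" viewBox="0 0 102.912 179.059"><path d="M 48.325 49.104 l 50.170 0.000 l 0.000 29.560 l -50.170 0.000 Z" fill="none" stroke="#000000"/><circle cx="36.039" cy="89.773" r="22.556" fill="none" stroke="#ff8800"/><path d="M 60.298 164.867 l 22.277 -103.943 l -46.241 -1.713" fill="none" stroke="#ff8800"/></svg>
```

; LightBurn 1.7.01
; GRBL device profile, absolute coords
G21
G90
G0 X48.325 Y129.955
M4 S358
G1 X98.495 Y129.955 F3079
G1 X98.495 Y100.395
G1 X48.325 Y100.395
G1 X48.325 Y129.955
G0 X58.595 Y89.286
M4 S769
G1 X51.989 Y105.236 F1115
G1 X36.039 Y111.842
G1 X20.089 Y105.236
G1 X13.483 Y89.286
G1 X20.089 Y73.336
G1 X36.039 Y66.730
G1 X51.989 Y73.336
G1 X58.595 Y89.286
G0 X60.298 Y14.192
M4 S769
G1 X82.575 Y118.135 F1115
G1 X36.334 Y119.848
M5
G0 X0.000 Y0.000

1 u = 1 mm; y_m = 179.059 − y.

[1] `<path>` rectangle, #000000→engrave S358 F3079: (48.325,129.955) → (98.495,129.955) → (98.495,100.395) → (48.325,100.395) → (48.325,129.955) (closed)

[2] `<circle>` circle, #ff8800→cut S769 F1115: (58.595,89.286) → (51.989,105.236) → (36.039,111.842) → (20.089,105.236) → (13.483,89.286) → (20.089,73.336) → (36.039,66.730) → (51.989,73.336) → (58.595,89.286) (closed)

[3] `<path>` open polyline, #ff8800→cut S769 F1115: (60.298,14.192) → (82.575,118.135) → (36.334,119.848)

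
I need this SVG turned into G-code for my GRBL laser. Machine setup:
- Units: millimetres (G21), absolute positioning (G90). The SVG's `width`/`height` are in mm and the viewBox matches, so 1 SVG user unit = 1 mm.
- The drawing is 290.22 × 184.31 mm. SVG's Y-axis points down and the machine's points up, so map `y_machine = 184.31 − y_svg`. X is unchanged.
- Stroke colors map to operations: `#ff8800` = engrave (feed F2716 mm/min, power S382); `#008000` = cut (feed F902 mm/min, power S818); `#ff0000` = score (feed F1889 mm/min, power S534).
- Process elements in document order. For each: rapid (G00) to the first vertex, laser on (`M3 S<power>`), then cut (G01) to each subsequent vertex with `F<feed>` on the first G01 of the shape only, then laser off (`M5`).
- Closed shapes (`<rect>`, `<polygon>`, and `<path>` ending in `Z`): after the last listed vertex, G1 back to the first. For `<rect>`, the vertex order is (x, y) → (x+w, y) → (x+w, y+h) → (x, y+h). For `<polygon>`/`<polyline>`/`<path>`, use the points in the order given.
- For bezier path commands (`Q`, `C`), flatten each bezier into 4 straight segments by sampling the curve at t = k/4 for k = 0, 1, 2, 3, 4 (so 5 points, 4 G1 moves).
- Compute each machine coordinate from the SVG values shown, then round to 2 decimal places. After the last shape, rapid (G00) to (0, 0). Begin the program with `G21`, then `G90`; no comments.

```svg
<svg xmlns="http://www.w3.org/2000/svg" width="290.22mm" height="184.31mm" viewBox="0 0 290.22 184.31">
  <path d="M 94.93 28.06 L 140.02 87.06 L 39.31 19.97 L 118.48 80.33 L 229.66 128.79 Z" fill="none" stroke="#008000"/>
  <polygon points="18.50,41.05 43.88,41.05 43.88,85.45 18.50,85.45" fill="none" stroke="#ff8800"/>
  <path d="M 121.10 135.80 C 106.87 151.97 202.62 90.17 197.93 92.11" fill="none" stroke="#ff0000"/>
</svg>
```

1 u = 1 mm; y_m = 184.31 − y.

[1] `<path>` closed polygon, #008000→cut S818 F902: (94.93,156.25) → (140.02,97.25) → (39.31,164.34) → (118.48,103.98) → (229.66,55.52) → (94.93,156.25) (closed)

[2] `<polygon>` rectangle, #ff8800→engrave S382 F2716: (18.50,143.26) → (43.88,143.26) → (43.88,98.86) → (18.50,98.86) → (18.50,143.26) (closed)

[3] `<path>` cubic bezier, #ff0000→score S534 F1889: (121.10,48.51) → (127.76,48.79) → (155.94,65.02) → (185.90,83.92) → (197.93,92.20)

G21
G90
G00 X94.93 Y156.25
M3 S818
G01 X140.02 Y97.25 F902
G01 X39.31 Y164.34
G01 X118.48 Y103.98
G01 X229.66 Y55.52
G01 X94.93 Y156.25
M5
G00 X18.50 Y143.26
M3 S382
G01 X43.88 Y143.26 F2716
G01 X43.88 Y98.86
G01 X18.50 Y98.86
G01 X18.50 Y143.26
M5
G00 X121.10 Y48.51
M3 S534
G01 X127.76 Y48.79 F1889
G01 X155.94 Y65.02
G01 X185.90 Y83.92
G01 X197.93 Y92.20
M5
G00 X0.00 Y0.00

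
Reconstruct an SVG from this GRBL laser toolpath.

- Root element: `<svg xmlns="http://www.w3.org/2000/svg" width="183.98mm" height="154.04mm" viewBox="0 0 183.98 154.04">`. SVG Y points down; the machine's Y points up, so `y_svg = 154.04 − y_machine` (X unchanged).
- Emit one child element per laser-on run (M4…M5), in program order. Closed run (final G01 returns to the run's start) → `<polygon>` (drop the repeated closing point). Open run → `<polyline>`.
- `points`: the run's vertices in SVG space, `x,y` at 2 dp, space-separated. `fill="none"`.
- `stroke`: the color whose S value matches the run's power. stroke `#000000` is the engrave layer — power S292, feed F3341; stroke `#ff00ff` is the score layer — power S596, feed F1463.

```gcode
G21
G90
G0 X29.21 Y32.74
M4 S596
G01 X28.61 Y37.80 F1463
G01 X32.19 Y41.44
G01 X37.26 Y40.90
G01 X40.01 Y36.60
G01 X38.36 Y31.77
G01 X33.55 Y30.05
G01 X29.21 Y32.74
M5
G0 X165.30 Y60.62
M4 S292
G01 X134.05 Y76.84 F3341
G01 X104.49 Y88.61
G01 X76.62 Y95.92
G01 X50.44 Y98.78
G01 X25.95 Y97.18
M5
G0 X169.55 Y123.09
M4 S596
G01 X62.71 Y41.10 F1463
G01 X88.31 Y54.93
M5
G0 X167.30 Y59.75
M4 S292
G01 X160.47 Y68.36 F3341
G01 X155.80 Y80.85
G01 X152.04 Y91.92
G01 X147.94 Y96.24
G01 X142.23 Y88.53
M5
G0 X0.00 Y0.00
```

y_svg = 154.04 − y_m.

[1] S596→`#ff00ff` (score); closed run; points: 29.21,121.30 28.61,116.24 32.19,112.60 37.26,113.14 40.01,117.44 38.36,122.27 33.55,123.99

[2] S292→`#000000` (engrave); open run; points: 165.30,93.42 134.05,77.20 104.49,65.43 76.62,58.12 50.44,55.26 25.95,56.86

[3] S596→`#ff00ff` (score); open run; points: 169.55,30.95 62.71,112.94 88.31,99.11

[4] S292→`#000000` (engrave); open run; points: 167.30,94.29 160.47,85.68 155.80,73.19 152.04,62.12 147.94,57.80 142.23,65.51

<svg xmlns="http://www.w3.org/2000/svg" width="183.98mm" height="154.04mm" viewBox="0 0 183.98 154.04">
  <polygon points="29.21,121.30 28.61,116.24 32.19,112.60 37.26,113.14 40.01,117.44 38.36,122.27 33.55,123.99" fill="none" stroke="#ff00ff"/>
  <polyline points="165.30,93.42 134.05,77.20 104.49,65.43 76.62,58.12 50.44,55.26 25.95,56.86" fill="none" stroke="#000000"/>
  <polyline points="169.55,30.95 62.71,112.94 88.31,99.11" fill="none" stroke="#ff00ff"/>
  <polyline points="167.30,94.29 160.47,85.68 155.80,73.19 152.04,62.12 147.94,57.80 142.23,65.51" fill="none" stroke="#000000"/>
</svg>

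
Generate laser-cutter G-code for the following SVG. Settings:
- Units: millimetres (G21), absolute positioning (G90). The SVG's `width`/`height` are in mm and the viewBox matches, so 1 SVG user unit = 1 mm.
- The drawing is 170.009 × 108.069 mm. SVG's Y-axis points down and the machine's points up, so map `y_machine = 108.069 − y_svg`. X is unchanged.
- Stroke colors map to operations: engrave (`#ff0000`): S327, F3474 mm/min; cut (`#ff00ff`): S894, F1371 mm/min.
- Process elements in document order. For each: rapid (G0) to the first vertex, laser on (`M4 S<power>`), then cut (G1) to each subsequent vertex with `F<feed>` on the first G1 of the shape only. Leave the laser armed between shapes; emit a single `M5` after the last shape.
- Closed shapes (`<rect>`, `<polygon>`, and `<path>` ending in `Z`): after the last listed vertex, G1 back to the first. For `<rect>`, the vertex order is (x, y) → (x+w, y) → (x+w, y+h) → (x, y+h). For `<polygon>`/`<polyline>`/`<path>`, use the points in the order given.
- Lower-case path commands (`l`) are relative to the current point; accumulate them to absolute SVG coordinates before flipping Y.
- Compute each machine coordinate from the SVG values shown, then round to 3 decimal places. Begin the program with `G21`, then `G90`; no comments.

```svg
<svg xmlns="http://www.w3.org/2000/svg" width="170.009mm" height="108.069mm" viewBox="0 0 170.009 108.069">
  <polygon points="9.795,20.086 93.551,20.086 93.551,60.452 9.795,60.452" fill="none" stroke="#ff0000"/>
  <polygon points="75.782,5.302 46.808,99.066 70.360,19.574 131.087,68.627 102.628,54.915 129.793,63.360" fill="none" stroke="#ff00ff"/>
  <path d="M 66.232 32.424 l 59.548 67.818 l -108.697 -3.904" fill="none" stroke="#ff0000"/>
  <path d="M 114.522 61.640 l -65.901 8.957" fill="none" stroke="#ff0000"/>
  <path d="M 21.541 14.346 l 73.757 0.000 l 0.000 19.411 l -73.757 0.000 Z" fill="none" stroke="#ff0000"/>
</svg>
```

G21
G90
G0 X9.795 Y87.983
M4 S327
G1 X93.551 Y87.983 F3474
G1 X93.551 Y47.617
G1 X9.795 Y47.617
G1 X9.795 Y87.983
G0 X75.782 Y102.767
M4 S894
G1 X46.808 Y9.003 F1371
G1 X70.360 Y88.495
G1 X131.087 Y39.442
G1 X102.628 Y53.154
G1 X129.793 Y44.709
G1 X75.782 Y102.767
G0 X66.232 Y75.645
M4 S327
G1 X125.780 Y7.827 F3474
G1 X17.083 Y11.731
G0 X114.522 Y46.429
M4 S327
G1 X48.621 Y37.472 F3474
G0 X21.541 Y93.723
M4 S327
G1 X95.298 Y93.723 F3474
G1 X95.298 Y74.312
G1 X21.541 Y74.312
G1 X21.541 Y93.723
M5

1 u = 1 mm; y_m = 108.069 − y.

[1] `<polygon>` rectangle, #ff0000→engrave S327 F3474: (9.795,87.983) → (93.551,87.983) → (93.551,47.617) → (9.795,47.617) → (9.795,87.983) (closed)

[2] `<polygon>` closed polygon, #ff00ff→cut S894 F1371: (75.782,102.767) → (46.808,9.003) → (70.360,88.495) → (131.087,39.442) → (102.628,53.154) → (129.793,44.709) → (75.782,102.767) (closed)

[3] `<path>` open polyline, #ff0000→engrave S327 F3474: (66.232,75.645) → (125.780,7.827) → (17.083,11.731)

[4] `<path>` line segment, #ff0000→engrave S327 F3474: (114.522,46.429) → (48.621,37.472)

[5] `<path>` rectangle, #ff0000→engrave S327 F3474: (21.541,93.723) → (95.298,93.723) → (95.298,74.312) → (21.541,74.312) → (21.541,93.723) (closed)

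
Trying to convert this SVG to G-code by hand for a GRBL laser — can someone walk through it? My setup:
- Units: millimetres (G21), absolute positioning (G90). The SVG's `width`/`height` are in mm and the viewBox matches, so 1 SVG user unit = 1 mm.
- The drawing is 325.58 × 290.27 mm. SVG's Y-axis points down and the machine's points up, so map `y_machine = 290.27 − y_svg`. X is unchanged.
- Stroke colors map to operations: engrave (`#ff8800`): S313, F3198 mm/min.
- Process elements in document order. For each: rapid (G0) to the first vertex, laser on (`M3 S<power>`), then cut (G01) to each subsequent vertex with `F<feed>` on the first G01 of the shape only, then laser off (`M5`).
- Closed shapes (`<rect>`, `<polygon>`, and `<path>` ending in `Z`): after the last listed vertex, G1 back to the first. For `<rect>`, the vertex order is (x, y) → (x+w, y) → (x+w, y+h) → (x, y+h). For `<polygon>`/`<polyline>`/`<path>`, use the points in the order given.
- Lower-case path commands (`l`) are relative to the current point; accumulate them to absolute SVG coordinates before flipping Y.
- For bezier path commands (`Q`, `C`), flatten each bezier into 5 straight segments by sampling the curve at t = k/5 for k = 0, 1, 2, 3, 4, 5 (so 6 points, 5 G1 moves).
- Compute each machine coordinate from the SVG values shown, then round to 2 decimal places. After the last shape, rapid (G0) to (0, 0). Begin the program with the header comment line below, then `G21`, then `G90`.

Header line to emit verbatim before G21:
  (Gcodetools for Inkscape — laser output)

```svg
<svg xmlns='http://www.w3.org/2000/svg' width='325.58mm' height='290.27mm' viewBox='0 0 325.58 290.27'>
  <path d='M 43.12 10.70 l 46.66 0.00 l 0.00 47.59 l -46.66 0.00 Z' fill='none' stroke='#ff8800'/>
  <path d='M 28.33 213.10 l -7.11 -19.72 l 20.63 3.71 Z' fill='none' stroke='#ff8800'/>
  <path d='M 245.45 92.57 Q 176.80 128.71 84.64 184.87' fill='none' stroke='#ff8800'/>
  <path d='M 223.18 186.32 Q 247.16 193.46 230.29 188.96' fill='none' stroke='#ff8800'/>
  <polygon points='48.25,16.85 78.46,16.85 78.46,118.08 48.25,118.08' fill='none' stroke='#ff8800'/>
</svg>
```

1 u = 1 mm; y_m = 290.27 − y.

[1] `<path>` rectangle, #ff8800→engrave S313 F3198: (43.12,279.57) → (89.78,279.57) → (89.78,231.98) → (43.12,231.98) → (43.12,279.57) (closed)

[2] `<path>` regular polygon, #ff8800→engrave S313 F3198: (28.33,77.17) → (21.22,96.89) → (41.85,93.18) → (28.33,77.17) (closed)

[3] `<path>` quadratic bezier, #ff8800→engrave S313 F3198: (245.45,197.70) → (217.05,182.44) → (186.77,165.58) → (154.61,147.12) → (120.56,127.06) → (84.64,105.40)

[4] `<path>` quadratic bezier, #ff8800→engrave S313 F3198: (223.18,103.95) → (231.14,101.56) → (235.83,100.10) → (237.25,99.57) → (235.40,99.98) → (230.29,101.31)

[5] `<polygon>` rectangle, #ff8800→engrave S313 F3198: (48.25,273.42) → (78.46,273.42) → (78.46,172.19) → (48.25,172.19) → (48.25,273.42) (closed)

(Gcodetools for Inkscape — laser output)
G21
G90
G0 X43.12 Y279.57
M3 S313
G01 X89.78 Y279.57 F3198
G01 X89.78 Y231.98
G01 X43.12 Y231.98
G01 X43.12 Y279.57
M5
G0 X28.33 Y77.17
M3 S313
G01 X21.22 Y96.89 F3198
G01 X41.85 Y93.18
G01 X28.33 Y77.17
M5
G0 X245.45 Y197.70
M3 S313
G01 X217.05 Y182.44 F3198
G01 X186.77 Y165.58
G01 X154.61 Y147.12
G01 X120.56 Y127.06
G01 X84.64 Y105.40
M5
G0 X223.18 Y103.95
M3 S313
G01 X231.14 Y101.56 F3198
G01 X235.83 Y100.10
G01 X237.25 Y99.57
G01 X235.40 Y99.98
G01 X230.29 Y101.31
M5
G0 X48.25 Y273.42
M3 S313
G01 X78.46 Y273.42 F3198
G01 X78.46 Y172.19
G01 X48.25 Y172.19
G01 X48.25 Y273.42
M5
G0 X0.00 Y0.00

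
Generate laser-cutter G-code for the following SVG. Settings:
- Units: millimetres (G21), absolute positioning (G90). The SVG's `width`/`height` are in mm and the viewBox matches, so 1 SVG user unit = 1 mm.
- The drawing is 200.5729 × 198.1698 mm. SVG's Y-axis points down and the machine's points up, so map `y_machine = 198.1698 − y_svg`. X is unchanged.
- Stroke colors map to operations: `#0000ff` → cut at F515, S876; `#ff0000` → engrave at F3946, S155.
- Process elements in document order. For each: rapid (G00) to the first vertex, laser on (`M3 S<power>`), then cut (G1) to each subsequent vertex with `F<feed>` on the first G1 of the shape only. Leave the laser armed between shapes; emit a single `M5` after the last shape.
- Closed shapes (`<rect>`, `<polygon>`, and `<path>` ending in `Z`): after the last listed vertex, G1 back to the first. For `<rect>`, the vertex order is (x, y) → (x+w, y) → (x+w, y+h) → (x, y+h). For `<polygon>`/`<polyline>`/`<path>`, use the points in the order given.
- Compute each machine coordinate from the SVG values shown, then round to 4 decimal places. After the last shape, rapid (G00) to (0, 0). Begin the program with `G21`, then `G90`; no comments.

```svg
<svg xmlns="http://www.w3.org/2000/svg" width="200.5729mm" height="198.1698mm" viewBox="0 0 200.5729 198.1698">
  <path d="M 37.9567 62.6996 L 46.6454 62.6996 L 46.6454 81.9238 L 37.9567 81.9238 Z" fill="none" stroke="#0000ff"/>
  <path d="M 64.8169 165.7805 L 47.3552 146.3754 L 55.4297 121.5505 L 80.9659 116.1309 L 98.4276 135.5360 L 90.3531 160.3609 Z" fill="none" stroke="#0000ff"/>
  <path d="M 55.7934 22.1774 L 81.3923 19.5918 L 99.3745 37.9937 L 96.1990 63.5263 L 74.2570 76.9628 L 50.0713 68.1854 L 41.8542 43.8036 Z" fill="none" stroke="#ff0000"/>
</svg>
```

G21
G90
G00 X37.9567 Y135.4702
M3 S876
G1 X46.6454 Y135.4702 F515
G1 X46.6454 Y116.2460
G1 X37.9567 Y116.2460
G1 X37.9567 Y135.4702
G00 X64.8169 Y32.3893
M3 S876
G1 X47.3552 Y51.7944 F515
G1 X55.4297 Y76.6193
G1 X80.9659 Y82.0389
G1 X98.4276 Y62.6338
G1 X90.3531 Y37.8089
G1 X64.8169 Y32.3893
G00 X55.7934 Y175.9924
M3 S155
G1 X81.3923 Y178.5780 F3946
G1 X99.3745 Y160.1761
G1 X96.1990 Y134.6435
G1 X74.2570 Y121.2070
G1 X50.0713 Y129.9844
G1 X41.8542 Y154.3662
G1 X55.7934 Y175.9924
M5
G00 X0.0000 Y0.0000

1 u = 1 mm; y_m = 198.1698 − y.

[1] `<path>` rectangle, #0000ff→cut S876 F515: (37.9567,135.4702) → (46.6454,135.4702) → (46.6454,116.2460) → (37.9567,116.2460) → (37.9567,135.4702) (closed)

[2] `<path>` regular polygon, #0000ff→cut S876 F515: (64.8169,32.3893) → (47.3552,51.7944) → (55.4297,76.6193) → (80.9659,82.0389) → (98.4276,62.6338) → (90.3531,37.8089) → (64.8169,32.3893) (closed)

[3] `<path>` regular polygon, #ff0000→engrave S155 F3946: (55.7934,175.9924) → (81.3923,178.5780) → (99.3745,160.1761) → (96.1990,134.6435) → (74.2570,121.2070) → (50.0713,129.9844) → (41.8542,154.3662) → (55.7934,175.9924) (closed)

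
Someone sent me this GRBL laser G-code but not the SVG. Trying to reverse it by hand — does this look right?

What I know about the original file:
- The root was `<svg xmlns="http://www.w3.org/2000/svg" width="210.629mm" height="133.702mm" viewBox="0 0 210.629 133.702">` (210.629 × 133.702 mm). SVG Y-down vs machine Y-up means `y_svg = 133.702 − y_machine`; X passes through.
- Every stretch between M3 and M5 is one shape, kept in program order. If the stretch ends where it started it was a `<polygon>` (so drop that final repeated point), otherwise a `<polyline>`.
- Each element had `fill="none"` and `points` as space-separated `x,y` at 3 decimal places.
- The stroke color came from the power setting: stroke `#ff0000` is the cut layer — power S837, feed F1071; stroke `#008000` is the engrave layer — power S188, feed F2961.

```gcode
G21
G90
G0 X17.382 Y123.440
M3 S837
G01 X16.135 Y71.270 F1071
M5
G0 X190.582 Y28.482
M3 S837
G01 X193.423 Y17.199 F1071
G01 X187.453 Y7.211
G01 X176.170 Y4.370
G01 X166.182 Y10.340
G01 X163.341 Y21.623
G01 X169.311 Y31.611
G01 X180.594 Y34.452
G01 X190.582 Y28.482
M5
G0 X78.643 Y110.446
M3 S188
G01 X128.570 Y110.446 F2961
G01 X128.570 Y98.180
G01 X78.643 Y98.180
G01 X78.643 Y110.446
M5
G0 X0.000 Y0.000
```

y_svg = 133.702 − y_m.

[1] S837→`#ff0000` (cut); open run; points: 17.382,10.262 16.135,62.432

[2] S837→`#ff0000` (cut); closed run; points: 190.582,105.220 193.423,116.503 187.453,126.491 176.170,129.332 166.182,123.362 163.341,112.079 169.311,102.091 180.594,99.250

[3] S188→`#008000` (engrave); closed run; points: 78.643,23.256 128.570,23.256 128.570,35.522 78.643,35.522

<svg xmlns="http://www.w3.org/2000/svg" width="210.629mm" height="133.702mm" viewBox="0 0 210.629 133.702">
  <polyline points="17.382,10.262 16.135,62.432" fill="none" stroke="#ff0000"/>
  <polygon points="190.582,105.220 193.423,116.503 187.453,126.491 176.170,129.332 166.182,123.362 163.341,112.079 169.311,102.091 180.594,99.250" fill="none" stroke="#ff0000"/>
  <polygon points="78.643,23.256 128.570,23.256 128.570,35.522 78.643,35.522" fill="none" stroke="#008000"/>
</svg>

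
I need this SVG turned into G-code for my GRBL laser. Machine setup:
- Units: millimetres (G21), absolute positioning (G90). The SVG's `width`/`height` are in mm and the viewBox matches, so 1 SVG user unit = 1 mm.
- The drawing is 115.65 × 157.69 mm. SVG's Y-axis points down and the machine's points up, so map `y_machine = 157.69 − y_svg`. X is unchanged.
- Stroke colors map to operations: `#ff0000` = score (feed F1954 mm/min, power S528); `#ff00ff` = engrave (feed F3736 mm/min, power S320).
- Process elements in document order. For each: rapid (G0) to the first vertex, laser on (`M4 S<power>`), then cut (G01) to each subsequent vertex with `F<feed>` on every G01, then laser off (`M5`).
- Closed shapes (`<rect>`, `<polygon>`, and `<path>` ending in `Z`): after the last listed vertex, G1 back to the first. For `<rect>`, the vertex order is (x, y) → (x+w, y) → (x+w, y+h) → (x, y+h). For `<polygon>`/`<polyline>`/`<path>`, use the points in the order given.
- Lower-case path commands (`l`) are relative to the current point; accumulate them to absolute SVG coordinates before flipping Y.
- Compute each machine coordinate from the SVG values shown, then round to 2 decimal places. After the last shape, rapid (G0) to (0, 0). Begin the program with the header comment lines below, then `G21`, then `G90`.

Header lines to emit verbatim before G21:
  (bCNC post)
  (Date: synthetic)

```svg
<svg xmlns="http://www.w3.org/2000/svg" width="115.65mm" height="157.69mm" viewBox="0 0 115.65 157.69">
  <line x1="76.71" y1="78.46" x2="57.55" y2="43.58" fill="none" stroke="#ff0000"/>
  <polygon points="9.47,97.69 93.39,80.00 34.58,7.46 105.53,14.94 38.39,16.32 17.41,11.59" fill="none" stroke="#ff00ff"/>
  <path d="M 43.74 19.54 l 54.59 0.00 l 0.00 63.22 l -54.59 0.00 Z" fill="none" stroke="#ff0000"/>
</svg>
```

viewBox `0 0 115.65 157.69` with mm width/height → 1 unit = 1 mm. Flip: y_m = 157.69 − y_svg.

**Shape 1** — `<line>` line segment, stroke `#ff0000` → score (S528, F1954). Machine vertices: (76.71,79.23) → (57.55,114.11). Open path.

**Shape 2** — `<polygon>` closed polygon, stroke `#ff00ff` → engrave (S320, F3736). Machine vertices: (9.47,60.00) → (93.39,77.69) → (34.58,150.23) → (105.53,142.75) → (38.39,141.37) → (17.41,146.10) → (9.47,60.00). Closed: final G1 returns to the first vertex.

**Shape 3** — `<path>` rectangle, stroke `#ff0000` → score (S528, F1954). Machine vertices: (43.74,138.15) → (98.33,138.15) → (98.33,74.93) → (43.74,74.93) → (43.74,138.15). Closed: final G1 returns to the first vertex.

(bCNC post)
(Date: synthetic)
G21
G90
G0 X76.71 Y79.23
M4 S528
G01 X57.55 Y114.11 F1954
M5
G0 X9.47 Y60.00
M4 S320
G01 X93.39 Y77.69 F3736
G01 X34.58 Y150.23 F3736
G01 X105.53 Y142.75 F3736
G01 X38.39 Y141.37 F3736
G01 X17.41 Y146.10 F3736
G01 X9.47 Y60.00 F3736
M5
G0 X43.74 Y138.15
M4 S528
G01 X98.33 Y138.15 F1954
G01 X98.33 Y74.93 F1954
G01 X43.74 Y74.93 F1954
G01 X43.74 Y138.15 F1954
M5
G0 X0.00 Y0.00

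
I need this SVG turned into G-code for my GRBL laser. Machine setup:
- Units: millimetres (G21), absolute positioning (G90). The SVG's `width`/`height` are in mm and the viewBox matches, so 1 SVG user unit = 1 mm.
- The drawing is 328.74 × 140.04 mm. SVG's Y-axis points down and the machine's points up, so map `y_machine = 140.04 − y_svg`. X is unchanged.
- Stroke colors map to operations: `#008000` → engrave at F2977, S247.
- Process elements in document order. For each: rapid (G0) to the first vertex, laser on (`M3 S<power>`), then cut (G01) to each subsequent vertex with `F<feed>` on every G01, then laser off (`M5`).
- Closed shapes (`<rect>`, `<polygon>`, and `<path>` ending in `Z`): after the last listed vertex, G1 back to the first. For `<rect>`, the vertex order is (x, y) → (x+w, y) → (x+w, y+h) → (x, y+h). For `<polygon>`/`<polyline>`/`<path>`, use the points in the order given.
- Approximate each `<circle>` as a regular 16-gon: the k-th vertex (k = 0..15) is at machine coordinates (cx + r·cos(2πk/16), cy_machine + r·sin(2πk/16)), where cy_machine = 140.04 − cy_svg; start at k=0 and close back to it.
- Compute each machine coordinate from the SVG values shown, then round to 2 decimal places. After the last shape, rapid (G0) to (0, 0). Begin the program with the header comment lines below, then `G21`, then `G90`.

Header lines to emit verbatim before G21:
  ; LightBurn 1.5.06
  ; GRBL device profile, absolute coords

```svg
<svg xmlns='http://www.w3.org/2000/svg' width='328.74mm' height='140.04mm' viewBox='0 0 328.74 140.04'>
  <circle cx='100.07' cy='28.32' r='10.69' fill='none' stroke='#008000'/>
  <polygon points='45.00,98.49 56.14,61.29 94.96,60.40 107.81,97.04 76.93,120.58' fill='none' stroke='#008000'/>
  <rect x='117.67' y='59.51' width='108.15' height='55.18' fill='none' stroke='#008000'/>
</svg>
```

1 u = 1 mm; y_m = 140.04 − y.

[1] `<circle>` circle, #008000→engrave S247 F2977: (110.76,111.72) → (109.95,115.81) → (107.63,119.28) → (104.16,121.60) → (100.07,122.41) → (95.98,121.60) → (92.51,119.28) → (90.19,115.81) → (89.38,111.72) → (90.19,107.63) → (92.51,104.16) → (95.98,101.84) → (100.07,101.03) → (104.16,101.84) → (107.63,104.16) → (109.95,107.63) → (110.76,111.72) (closed)

[2] `<polygon>` regular polygon, #008000→engrave S247 F2977: (45.00,41.55) → (56.14,78.75) → (94.96,79.64) → (107.81,43.00) → (76.93,19.46) → (45.00,41.55) (closed)

[3] `<rect>` rectangle, #008000→engrave S247 F2977: (117.67,80.53) → (225.82,80.53) → (225.82,25.35) → (117.67,25.35) → (117.67,80.53) (closed)

; LightBurn 1.5.06
; GRBL device profile, absolute coords
G21
G90
G0 X110.76 Y111.72
M3 S247
G01 X109.95 Y115.81 F2977
G01 X107.63 Y119.28 F2977
G01 X104.16 Y121.60 F2977
G01 X100.07 Y122.41 F2977
G01 X95.98 Y121.60 F2977
G01 X92.51 Y119.28 F2977
G01 X90.19 Y115.81 F2977
G01 X89.38 Y111.72 F2977
G01 X90.19 Y107.63 F2977
G01 X92.51 Y104.16 F2977
G01 X95.98 Y101.84 F2977
G01 X100.07 Y101.03 F2977
G01 X104.16 Y101.84 F2977
G01 X107.63 Y104.16 F2977
G01 X109.95 Y107.63 F2977
G01 X110.76 Y111.72 F2977
M5
G0 X45.00 Y41.55
M3 S247
G01 X56.14 Y78.75 F2977
G01 X94.96 Y79.64 F2977
G01 X107.81 Y43.00 F2977
G01 X76.93 Y19.46 F2977
G01 X45.00 Y41.55 F2977
M5
G0 X117.67 Y80.53
M3 S247
G01 X225.82 Y80.53 F2977
G01 X225.82 Y25.35 F2977
G01 X117.67 Y25.35 F2977
G01 X117.67 Y80.53 F2977
M5
G0 X0.00 Y0.00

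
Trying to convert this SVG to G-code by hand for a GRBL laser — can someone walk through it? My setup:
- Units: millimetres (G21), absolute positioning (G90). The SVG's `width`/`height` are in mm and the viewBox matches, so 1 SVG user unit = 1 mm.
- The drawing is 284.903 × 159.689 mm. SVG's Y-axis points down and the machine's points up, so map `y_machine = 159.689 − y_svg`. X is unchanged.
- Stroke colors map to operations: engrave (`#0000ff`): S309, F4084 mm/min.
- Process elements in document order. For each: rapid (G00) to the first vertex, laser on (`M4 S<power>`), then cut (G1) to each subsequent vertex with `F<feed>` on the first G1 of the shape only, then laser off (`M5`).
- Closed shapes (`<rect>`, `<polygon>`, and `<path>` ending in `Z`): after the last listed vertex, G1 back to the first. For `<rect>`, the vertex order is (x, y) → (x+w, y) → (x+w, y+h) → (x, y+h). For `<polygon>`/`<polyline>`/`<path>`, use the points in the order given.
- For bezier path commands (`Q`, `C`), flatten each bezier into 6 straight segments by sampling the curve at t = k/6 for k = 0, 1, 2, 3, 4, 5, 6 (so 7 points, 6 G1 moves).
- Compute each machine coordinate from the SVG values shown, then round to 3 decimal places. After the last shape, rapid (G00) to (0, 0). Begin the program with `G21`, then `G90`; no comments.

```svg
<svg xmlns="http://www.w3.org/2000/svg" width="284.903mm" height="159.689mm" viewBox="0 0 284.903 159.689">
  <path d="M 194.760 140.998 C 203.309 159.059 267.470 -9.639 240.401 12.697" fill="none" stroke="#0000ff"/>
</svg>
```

G21
G90
G00 X194.760 Y18.691
M4 S309
G1 X202.989 Y23.475 F4084
G1 X216.408 Y48.891
G1 X230.937 Y84.445
G1 X242.499 Y119.642
G1 X247.013 Y143.990
G1 X240.401 Y146.992
M5
G00 X0.000 Y0.000

Since the viewBox matches the mm dimensions, user units are millimetres directly. The only transform is the Y-flip y_m = 159.689 − y_svg.

Shape 1 is a cubic bezier drawn with `<path>`. Its stroke #0000ff means engrave at S309, F4084. After flipping Y the toolpath is (194.760,18.691) → (202.989,23.475) → (216.408,48.891) → (230.937,84.445) → (242.499,119.642) → (247.013,143.990) → (240.401,146.992).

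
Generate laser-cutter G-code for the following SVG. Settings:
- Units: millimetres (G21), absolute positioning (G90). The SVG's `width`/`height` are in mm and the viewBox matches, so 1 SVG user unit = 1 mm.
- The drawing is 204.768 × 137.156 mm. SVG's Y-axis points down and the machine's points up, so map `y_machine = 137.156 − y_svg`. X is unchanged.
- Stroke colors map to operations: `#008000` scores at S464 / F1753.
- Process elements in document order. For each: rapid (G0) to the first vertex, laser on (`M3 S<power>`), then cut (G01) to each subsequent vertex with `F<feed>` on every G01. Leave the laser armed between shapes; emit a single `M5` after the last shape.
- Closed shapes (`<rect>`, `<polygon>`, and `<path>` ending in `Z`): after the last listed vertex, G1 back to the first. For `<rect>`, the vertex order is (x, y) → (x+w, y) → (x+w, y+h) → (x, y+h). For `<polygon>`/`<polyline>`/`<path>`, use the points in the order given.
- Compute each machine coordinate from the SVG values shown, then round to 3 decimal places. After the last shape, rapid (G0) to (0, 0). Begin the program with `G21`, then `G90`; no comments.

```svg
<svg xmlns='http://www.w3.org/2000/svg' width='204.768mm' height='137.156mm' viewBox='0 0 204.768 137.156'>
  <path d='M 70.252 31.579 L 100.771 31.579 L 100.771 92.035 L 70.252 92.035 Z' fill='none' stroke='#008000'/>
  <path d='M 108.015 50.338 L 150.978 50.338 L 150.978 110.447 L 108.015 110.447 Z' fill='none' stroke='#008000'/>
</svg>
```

G21
G90
G0 X70.252 Y105.577
M3 S464
G01 X100.771 Y105.577 F1753
G01 X100.771 Y45.121 F1753
G01 X70.252 Y45.121 F1753
G01 X70.252 Y105.577 F1753
G0 X108.015 Y86.818
M3 S464
G01 X150.978 Y86.818 F1753
G01 X150.978 Y26.709 F1753
G01 X108.015 Y26.709 F1753
G01 X108.015 Y86.818 F1753
M5
G0 X0.000 Y0.000

Since the viewBox matches the mm dimensions, user units are millimetres directly. The only transform is the Y-flip y_m = 137.156 − y_svg.

Shape 1 is a rectangle drawn with `<path>`. Its stroke #008000 means score at S464, F1753. After flipping Y the toolpath is (70.252,105.577) → (100.771,105.577) → (100.771,45.121) → (70.252,45.121) → (70.252,105.577), returning to the start.

Shape 2 is a rectangle drawn with `<path>`. Its stroke #008000 means score at S464, F1753. After flipping Y the toolpath is (108.015,86.818) → (150.978,86.818) → (150.978,26.709) → (108.015,26.709) → (108.015,86.818), returning to the start.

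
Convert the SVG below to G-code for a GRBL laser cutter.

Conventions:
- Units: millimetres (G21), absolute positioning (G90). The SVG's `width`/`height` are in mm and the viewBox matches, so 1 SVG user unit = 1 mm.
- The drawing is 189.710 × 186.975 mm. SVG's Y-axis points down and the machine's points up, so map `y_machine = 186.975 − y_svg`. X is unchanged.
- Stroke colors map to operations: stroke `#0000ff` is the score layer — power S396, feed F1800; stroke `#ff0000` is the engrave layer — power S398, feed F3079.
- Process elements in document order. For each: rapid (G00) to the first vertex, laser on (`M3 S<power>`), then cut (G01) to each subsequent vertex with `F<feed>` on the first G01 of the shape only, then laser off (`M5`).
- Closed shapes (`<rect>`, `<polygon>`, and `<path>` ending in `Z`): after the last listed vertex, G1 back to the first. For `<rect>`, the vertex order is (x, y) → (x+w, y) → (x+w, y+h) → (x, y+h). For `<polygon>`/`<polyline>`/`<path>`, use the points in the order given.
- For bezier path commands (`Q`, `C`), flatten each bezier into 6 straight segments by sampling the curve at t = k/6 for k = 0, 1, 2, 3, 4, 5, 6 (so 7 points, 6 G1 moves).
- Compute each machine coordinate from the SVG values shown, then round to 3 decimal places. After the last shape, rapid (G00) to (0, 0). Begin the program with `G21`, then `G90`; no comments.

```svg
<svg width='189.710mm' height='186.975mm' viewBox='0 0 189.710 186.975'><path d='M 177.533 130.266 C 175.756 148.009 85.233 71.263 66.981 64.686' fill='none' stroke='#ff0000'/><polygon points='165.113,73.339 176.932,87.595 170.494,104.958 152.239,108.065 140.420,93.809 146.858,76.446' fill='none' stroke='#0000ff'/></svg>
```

Since the viewBox matches the mm dimensions, user units are millimetres directly. The only transform is the Y-flip y_m = 186.975 − y_svg.

Shape 1 is a cubic bezier drawn with `<path>`. Its stroke #ff0000 means engrave at S398, F3079. After flipping Y the toolpath is (177.533,56.709) → (169.994,54.949) → (152.138,64.364) → (128.435,80.379) → (103.360,98.421) → (81.384,113.915) → (66.981,122.289).

Shape 2 is a regular polygon drawn with `<polygon>`. Its stroke #0000ff means score at S396, F1800. After flipping Y the toolpath is (165.113,113.636) → (176.932,99.380) → (170.494,82.017) → (152.239,78.910) → (140.420,93.166) → (146.858,110.529) → (165.113,113.636), returning to the start.

G21
G90
G00 X177.533 Y56.709
M3 S398
G01 X169.994 Y54.949 F3079
G01 X152.138 Y64.364
G01 X128.435 Y80.379
G01 X103.360 Y98.421
G01 X81.384 Y113.915
G01 X66.981 Y122.289
M5
G00 X165.113 Y113.636
M3 S396
G01 X176.932 Y99.380 F1800
G01 X170.494 Y82.017
G01 X152.239 Y78.910
G01 X140.420 Y93.166
G01 X146.858 Y110.529
G01 X165.113 Y113.636
M5
G00 X0.000 Y0.000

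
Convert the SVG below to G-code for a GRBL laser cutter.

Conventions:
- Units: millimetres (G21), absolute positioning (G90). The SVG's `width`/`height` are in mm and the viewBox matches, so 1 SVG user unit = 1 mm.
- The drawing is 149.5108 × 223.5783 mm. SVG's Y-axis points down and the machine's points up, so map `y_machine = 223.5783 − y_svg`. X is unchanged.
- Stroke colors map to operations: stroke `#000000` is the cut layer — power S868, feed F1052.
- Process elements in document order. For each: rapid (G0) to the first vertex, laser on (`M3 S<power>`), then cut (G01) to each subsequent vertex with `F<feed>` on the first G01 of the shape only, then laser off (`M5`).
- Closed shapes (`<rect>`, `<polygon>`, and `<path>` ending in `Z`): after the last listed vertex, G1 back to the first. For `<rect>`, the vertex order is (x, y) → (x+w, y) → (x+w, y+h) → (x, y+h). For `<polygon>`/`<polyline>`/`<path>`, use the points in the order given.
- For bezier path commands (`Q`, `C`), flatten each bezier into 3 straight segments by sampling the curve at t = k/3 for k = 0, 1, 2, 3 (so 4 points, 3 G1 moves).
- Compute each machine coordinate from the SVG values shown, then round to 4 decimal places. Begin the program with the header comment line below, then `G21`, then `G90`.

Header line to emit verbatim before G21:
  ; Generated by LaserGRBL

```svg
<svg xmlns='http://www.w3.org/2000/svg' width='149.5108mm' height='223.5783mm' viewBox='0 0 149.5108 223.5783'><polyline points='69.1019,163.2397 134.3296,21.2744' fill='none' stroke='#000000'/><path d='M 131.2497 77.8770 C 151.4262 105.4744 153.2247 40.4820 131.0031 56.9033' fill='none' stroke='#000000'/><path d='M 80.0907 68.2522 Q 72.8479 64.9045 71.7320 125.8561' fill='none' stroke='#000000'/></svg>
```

; Generated by LaserGRBL
G21
G90
G0 X69.1019 Y60.3386
M3 S868
G01 X134.3296 Y202.3039 F1052
M5
G0 X131.2497 Y145.7013
M3 S868
G01 X145.0912 Y142.5226 F1052
G01 X145.4270 Y162.4030
G01 X131.0031 Y166.6750
M5
G0 X80.0907 Y155.3261
M3 S868
G01 X75.9429 Y150.4135 F1052
G01 X73.1567 Y131.2122
G01 X71.7320 Y97.7222
M5

Since the viewBox matches the mm dimensions, user units are millimetres directly. The only transform is the Y-flip y_m = 223.5783 − y_svg.

Shape 1 is a line segment drawn with `<polyline>`. Its stroke #000000 means cut at S868, F1052. After flipping Y the toolpath is (69.1019,60.3386) → (134.3296,202.3039).

Shape 2 is a cubic bezier drawn with `<path>`. Its stroke #000000 means cut at S868, F1052. After flipping Y the toolpath is (131.2497,145.7013) → (145.0912,142.5226) → (145.4270,162.4030) → (131.0031,166.6750).

Shape 3 is a quadratic bezier drawn with `<path>`. Its stroke #000000 means cut at S868, F1052. After flipping Y the toolpath is (80.0907,155.3261) → (75.9429,150.4135) → (73.1567,131.2122) → (71.7320,97.7222).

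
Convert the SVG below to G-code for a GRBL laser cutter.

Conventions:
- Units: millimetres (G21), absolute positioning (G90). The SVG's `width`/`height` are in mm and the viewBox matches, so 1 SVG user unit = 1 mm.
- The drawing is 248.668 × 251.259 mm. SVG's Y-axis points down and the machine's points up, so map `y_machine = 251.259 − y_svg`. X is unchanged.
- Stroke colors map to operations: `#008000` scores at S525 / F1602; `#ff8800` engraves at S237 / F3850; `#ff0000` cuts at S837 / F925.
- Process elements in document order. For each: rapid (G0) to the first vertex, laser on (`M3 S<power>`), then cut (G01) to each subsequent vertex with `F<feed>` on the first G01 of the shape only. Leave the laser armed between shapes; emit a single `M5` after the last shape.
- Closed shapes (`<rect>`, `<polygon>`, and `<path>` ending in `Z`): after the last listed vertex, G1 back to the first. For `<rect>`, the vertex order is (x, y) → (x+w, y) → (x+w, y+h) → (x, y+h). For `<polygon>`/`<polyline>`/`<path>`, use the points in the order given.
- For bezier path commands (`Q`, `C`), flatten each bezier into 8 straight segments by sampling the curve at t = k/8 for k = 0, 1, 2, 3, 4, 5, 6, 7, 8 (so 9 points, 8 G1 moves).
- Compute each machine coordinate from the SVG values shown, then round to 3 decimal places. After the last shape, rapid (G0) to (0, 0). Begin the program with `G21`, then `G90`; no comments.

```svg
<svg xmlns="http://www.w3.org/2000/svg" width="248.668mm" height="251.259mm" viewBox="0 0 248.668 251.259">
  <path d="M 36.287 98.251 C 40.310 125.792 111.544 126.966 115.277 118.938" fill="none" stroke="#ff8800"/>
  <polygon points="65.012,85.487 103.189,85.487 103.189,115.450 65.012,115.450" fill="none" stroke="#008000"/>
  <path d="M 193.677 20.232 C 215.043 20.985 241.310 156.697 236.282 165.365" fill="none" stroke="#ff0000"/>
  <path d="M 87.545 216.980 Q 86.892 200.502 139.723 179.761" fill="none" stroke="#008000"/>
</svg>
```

Since the viewBox matches the mm dimensions, user units are millimetres directly. The only transform is the Y-flip y_m = 251.259 − y_svg.

Shape 1 is a cubic bezier drawn with `<path>`. Its stroke #ff8800 means engrave at S237, F3850. After flipping Y the toolpath is (36.287,153.008) → (40.683,143.883) → (49.801,137.028) → (62.064,132.243) → (75.891,129.326) → (89.704,128.077) → (101.926,128.294) → (110.976,129.775) → (115.277,132.321).

Shape 2 is a rectangle drawn with `<polygon>`. Its stroke #008000 means score at S525, F1602. After flipping Y the toolpath is (65.012,165.772) → (103.189,165.772) → (103.189,135.809) → (65.012,135.809) → (65.012,165.772), returning to the start.

Shape 3 is a cubic bezier drawn with `<path>`. Its stroke #ff0000 means cut at S837, F925. After flipping Y the toolpath is (193.677,231.027) → (201.848,224.930) → (210.055,209.251) → (217.873,187.061) → (224.877,161.429) → (230.645,135.426) → (234.751,112.122) → (236.771,94.588) → (236.282,85.894).

Shape 4 is a quadratic bezier drawn with `<path>`. Its stroke #008000 means score at S525, F1602. After flipping Y the toolpath is (87.545,34.279) → (88.217,38.465) → (90.561,42.784) → (94.576,47.237) → (100.263,51.823) → (107.621,56.542) → (116.650,61.394) → (127.351,66.379) → (139.723,71.498).

G21
G90
G0 X36.287 Y153.008
M3 S237
G01 X40.683 Y143.883 F3850
G01 X49.801 Y137.028
G01 X62.064 Y132.243
G01 X75.891 Y129.326
G01 X89.704 Y128.077
G01 X101.926 Y128.294
G01 X110.976 Y129.775
G01 X115.277 Y132.321
G0 X65.012 Y165.772
M3 S525
G01 X103.189 Y165.772 F1602
G01 X103.189 Y135.809
G01 X65.012 Y135.809
G01 X65.012 Y165.772
G0 X193.677 Y231.027
M3 S837
G01 X201.848 Y224.930 F925
G01 X210.055 Y209.251
G01 X217.873 Y187.061
G01 X224.877 Y161.429
G01 X230.645 Y135.426
G01 X234.751 Y112.122
G01 X236.771 Y94.588
G01 X236.282 Y85.894
G0 X87.545 Y34.279
M3 S525
G01 X88.217 Y38.465 F1602
G01 X90.561 Y42.784
G01 X94.576 Y47.237
G01 X100.263 Y51.823
G01 X107.621 Y56.542
G01 X116.650 Y61.394
G01 X127.351 Y66.379
G01 X139.723 Y71.498
M5
G0 X0.000 Y0.000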